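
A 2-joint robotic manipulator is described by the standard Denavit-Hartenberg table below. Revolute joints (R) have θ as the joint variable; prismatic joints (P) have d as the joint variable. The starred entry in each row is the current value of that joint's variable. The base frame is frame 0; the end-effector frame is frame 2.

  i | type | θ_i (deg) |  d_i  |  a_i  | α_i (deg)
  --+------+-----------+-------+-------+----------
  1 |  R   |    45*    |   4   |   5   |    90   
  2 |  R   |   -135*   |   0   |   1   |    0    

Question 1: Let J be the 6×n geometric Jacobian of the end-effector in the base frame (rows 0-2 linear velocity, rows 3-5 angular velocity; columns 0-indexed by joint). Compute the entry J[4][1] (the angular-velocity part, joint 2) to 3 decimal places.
-0.707

axis z_1 = (0.7071,-0.7071,0.0000); lever o_n−o_1 = (-0.5000,-0.5000,-0.7071)
cross product → J_v[:, 1] = (0.5000,0.5000,-0.7071)
J_ω[:, 1] = z_1
entry J[4][1] = -0.7071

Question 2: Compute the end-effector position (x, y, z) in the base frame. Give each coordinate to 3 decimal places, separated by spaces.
after link 1: o_1 = (3.5355, 3.5355, 4.0000)
after link 2: o_2 = (3.0355, 3.0355, 3.2929)

3.036 3.036 3.293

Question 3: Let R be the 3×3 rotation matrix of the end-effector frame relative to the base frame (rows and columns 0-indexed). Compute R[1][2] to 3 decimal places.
-0.707

End-effector z-axis (col 2 of R) = (0.7071,-0.7071,0.0000)
R[1][2] = -0.7071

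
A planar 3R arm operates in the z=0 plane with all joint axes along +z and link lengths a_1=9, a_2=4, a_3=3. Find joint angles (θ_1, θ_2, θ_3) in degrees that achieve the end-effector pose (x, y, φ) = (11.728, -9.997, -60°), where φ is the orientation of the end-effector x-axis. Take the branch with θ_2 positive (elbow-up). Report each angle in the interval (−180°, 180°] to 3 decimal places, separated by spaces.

-44.997 29.996 -45.000

wrist centre = target − a_3·(cos φ, sin φ) = (10.2280, -7.3989)
cos θ_2 = (159.3561−9²−4²)/(2·9·4) = 0.8661; θ_2 = 29.9965° (elbow-up)
β = atan2(-7.3989,10.2280) = -35.8819°; ψ = atan2(1.9998,12.4642) = 9.1150°
θ_1 = β − ψ = -44.9969°
θ_3 = φ − θ_1 − θ_2 = -44.9995° (wrapped to (-180°,180°])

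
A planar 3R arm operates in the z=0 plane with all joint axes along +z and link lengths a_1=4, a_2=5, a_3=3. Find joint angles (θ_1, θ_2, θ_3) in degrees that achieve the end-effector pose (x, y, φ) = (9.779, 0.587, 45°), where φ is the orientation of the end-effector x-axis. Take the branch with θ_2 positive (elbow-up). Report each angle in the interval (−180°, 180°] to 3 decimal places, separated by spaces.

-45.006 60.010 29.996

wrist centre = target − a_3·(cos φ, sin φ) = (7.6577, -1.5343)
cos θ_2 = (60.9942−4²−5²)/(2·4·5) = 0.4999; θ_2 = 60.0096° (elbow-up)
β = atan2(-1.5343,7.6577) = -11.3300°; ψ = atan2(4.3305,6.4993) = 33.6760°
θ_1 = β − ψ = -45.0060°
θ_3 = φ − θ_1 − θ_2 = 29.9964° (wrapped to (-180°,180°])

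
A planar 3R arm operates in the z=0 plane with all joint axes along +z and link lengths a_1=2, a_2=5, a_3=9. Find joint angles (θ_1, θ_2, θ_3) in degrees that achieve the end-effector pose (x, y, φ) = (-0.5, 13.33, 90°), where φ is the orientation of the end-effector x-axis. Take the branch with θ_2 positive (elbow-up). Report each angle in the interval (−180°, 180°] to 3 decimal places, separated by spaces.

wrist centre = target − a_3·(cos φ, sin φ) = (-0.5000, 4.3300)
cos θ_2 = (18.9989−2²−5²)/(2·2·5) = -0.5001; θ_2 = 120.0036° (elbow-up)
β = atan2(4.3300,-0.5000) = 96.5870°; ψ = atan2(4.3300,-0.5003) = 96.5906°
θ_1 = β − ψ = -0.0036°
θ_3 = φ − θ_1 − θ_2 = -30.0000° (wrapped to (-180°,180°])

-0.004 120.004 -30.000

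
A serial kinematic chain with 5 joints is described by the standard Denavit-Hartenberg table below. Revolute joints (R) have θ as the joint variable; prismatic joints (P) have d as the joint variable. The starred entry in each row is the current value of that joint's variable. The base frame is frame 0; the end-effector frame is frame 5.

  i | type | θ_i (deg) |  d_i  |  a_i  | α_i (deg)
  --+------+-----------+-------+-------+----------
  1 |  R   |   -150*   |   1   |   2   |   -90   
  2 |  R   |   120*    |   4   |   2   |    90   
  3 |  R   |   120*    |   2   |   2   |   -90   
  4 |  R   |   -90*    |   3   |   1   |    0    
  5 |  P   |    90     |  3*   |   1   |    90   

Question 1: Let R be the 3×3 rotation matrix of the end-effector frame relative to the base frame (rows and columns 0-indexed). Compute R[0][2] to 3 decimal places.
-0.750

End-effector z-axis (col 2 of R) = (-0.7500,-0.4330,-0.5000)
R[0][2] = -0.7500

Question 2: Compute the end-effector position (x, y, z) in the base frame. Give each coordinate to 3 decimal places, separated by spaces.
-4.217 -6.589 3.567

after link 1: o_1 = (-1.7321, -1.0000, 1.0000)
after link 2: o_2 = (1.1340, -3.9641, -0.7321)
after link 3: o_3 = (0.0670, -6.5801, -0.8660)
after link 4: o_4 = (-2.5580, -6.3636, 0.8840)
after link 5: o_5 = (-4.2165, -6.5891, 3.5670)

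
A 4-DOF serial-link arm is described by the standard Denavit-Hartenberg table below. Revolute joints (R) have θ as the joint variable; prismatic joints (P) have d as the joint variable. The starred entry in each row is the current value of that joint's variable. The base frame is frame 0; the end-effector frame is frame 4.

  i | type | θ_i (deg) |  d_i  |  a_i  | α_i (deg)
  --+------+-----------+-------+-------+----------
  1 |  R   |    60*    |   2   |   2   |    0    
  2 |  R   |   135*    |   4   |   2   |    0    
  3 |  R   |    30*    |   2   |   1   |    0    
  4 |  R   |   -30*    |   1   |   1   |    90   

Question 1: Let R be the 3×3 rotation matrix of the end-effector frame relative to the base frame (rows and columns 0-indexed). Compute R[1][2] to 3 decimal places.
End-effector z-axis (col 2 of R) = (-0.2588,0.9659,0.0000)
R[1][2] = 0.9659

0.966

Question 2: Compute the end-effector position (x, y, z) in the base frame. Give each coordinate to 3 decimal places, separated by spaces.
-2.605 0.248 9.000

after link 1: o_1 = (1.0000, 1.7321, 2.0000)
after link 2: o_2 = (-0.9319, 1.2144, 6.0000)
after link 3: o_3 = (-1.6390, 0.5073, 8.0000)
after link 4: o_4 = (-2.6049, 0.2485, 9.0000)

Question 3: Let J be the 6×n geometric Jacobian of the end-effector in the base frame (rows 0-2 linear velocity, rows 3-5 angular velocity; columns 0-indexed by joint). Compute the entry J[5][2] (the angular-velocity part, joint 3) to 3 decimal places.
axis z_2 = (0.0000,0.0000,1.0000); lever o_n−o_2 = (-1.6730,-0.9659,3.0000)
cross product → J_v[:, 2] = (0.9659,-1.6730,0.0000)
J_ω[:, 2] = z_2
entry J[5][2] = 1.0000

1.000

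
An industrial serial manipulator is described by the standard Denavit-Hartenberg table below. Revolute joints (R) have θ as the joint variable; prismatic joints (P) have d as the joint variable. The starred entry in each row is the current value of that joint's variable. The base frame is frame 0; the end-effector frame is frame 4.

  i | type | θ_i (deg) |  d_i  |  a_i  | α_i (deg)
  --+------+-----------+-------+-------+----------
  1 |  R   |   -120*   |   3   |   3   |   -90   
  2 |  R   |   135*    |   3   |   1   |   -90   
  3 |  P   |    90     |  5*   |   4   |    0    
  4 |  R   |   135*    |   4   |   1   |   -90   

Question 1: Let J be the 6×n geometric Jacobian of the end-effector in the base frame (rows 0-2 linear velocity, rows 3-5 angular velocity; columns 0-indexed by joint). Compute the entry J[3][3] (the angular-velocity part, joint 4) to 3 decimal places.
0.354

axis z_3 = (0.3536,0.6124,0.7071); lever o_n−o_3 = (1.7766,1.6629,3.3284)
cross product → J_v[:, 3] = (0.8624,0.0795,-0.5000)
J_ω[:, 3] = z_3
entry J[3][3] = 0.3536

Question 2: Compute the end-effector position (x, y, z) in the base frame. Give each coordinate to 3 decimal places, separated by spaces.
1.532 3.239 9.157

after link 1: o_1 = (-1.5000, -2.5981, 3.0000)
after link 2: o_2 = (1.4516, -3.4857, 2.2929)
after link 3: o_3 = (-0.2447, 1.5762, 5.8284)
after link 4: o_4 = (1.5319, 3.2391, 9.1569)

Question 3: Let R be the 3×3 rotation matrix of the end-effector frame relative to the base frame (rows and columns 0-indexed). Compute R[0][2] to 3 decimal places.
End-effector z-axis (col 2 of R) = (0.8624,0.0795,-0.5000)
R[0][2] = 0.8624

0.862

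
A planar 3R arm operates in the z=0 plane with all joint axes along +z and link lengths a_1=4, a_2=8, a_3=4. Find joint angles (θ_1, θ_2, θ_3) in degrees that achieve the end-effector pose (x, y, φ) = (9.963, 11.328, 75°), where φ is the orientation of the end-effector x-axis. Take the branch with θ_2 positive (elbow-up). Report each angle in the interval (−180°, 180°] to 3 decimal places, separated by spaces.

19.788 30.010 25.202

wrist centre = target − a_3·(cos φ, sin φ) = (8.9277, 7.4643)
cos θ_2 = (135.4200−4²−8²)/(2·4·8) = 0.8659; θ_2 = 30.0101° (elbow-up)
β = atan2(7.4643,8.9277) = 39.8983°; ψ = atan2(4.0012,10.9275) = 20.1108°
θ_1 = β − ψ = 19.7876°
θ_3 = φ − θ_1 − θ_2 = 25.2023° (wrapped to (-180°,180°])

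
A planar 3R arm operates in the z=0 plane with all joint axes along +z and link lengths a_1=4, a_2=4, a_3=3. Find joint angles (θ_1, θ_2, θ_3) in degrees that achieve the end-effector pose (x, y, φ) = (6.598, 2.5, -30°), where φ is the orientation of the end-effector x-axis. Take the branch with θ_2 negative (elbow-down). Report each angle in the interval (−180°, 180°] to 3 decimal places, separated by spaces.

90.001 -90.001 -30.000

wrist centre = target − a_3·(cos φ, sin φ) = (3.9999, 4.0000)
cos θ_2 = (31.9994−4²−4²)/(2·4·4) = -0.0000; θ_2 = -90.0011° (elbow-down)
β = atan2(4.0000,3.9999) = 45.0005°; ψ = atan2(-4.0000,3.9999) = -45.0005°
θ_1 = β − ψ = 90.0011°
θ_3 = φ − θ_1 − θ_2 = -30.0000° (wrapped to (-180°,180°])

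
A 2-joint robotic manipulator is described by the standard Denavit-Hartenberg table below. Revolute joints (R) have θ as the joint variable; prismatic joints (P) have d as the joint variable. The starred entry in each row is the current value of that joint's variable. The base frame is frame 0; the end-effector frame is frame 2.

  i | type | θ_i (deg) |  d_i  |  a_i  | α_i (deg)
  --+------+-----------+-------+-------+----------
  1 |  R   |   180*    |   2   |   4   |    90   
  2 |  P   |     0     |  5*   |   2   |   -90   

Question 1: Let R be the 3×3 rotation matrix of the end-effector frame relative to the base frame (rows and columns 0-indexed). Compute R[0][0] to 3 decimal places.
-1.000

End-effector x-axis (col 0 of R) = (-1.0000,0.0000,0.0000)
R[0][0] = -1.0000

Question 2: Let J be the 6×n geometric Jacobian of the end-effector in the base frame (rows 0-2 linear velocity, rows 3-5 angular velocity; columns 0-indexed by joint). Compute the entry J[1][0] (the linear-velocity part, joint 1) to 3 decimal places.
axis z_0 = ẑ; lever o_n−o_0 = (-6.0000,5.0000,2.0000)
cross product → J_v[:, 0] = (-5.0000,-6.0000,0.0000)
J_ω[:, 0] = z_0
entry J[1][0] = -6.0000

-6.000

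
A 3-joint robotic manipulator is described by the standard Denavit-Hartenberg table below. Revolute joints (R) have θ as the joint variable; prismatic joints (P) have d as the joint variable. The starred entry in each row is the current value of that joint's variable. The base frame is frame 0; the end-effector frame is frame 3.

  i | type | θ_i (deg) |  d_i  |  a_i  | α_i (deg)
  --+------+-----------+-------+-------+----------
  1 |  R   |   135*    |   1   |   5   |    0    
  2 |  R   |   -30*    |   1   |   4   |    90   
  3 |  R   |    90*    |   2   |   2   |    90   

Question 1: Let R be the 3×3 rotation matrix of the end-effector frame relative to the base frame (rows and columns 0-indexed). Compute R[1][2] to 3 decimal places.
0.966

End-effector z-axis (col 2 of R) = (-0.2588,0.9659,-0.0000)
R[1][2] = 0.9659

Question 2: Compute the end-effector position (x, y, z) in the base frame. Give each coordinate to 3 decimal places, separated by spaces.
-2.639 7.917 4.000

after link 1: o_1 = (-3.5355, 3.5355, 1.0000)
after link 2: o_2 = (-4.5708, 7.3992, 2.0000)
after link 3: o_3 = (-2.6390, 7.9169, 4.0000)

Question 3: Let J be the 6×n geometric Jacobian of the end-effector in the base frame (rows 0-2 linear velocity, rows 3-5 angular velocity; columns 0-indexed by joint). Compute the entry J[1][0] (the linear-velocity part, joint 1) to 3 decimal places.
axis z_0 = ẑ; lever o_n−o_0 = (-2.6390,7.9169,4.0000)
cross product → J_v[:, 0] = (-7.9169,-2.6390,0.0000)
J_ω[:, 0] = z_0
entry J[1][0] = -2.6390

-2.639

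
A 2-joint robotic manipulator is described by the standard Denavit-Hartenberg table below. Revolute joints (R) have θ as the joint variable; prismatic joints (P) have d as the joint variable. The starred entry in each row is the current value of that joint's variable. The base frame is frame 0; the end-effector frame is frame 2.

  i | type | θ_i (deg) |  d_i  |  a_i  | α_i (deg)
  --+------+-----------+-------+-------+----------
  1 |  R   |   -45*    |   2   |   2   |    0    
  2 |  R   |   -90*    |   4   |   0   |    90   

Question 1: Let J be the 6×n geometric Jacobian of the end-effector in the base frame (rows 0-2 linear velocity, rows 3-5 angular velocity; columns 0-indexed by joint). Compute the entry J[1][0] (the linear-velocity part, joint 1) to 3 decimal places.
1.414

axis z_0 = ẑ; lever o_n−o_0 = (1.4142,-1.4142,6.0000)
cross product → J_v[:, 0] = (1.4142,1.4142,-0.0000)
J_ω[:, 0] = z_0
entry J[1][0] = 1.4142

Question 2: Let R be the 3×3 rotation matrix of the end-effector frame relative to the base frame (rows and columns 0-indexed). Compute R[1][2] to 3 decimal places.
End-effector z-axis (col 2 of R) = (-0.7071,0.7071,0.0000)
R[1][2] = 0.7071

0.707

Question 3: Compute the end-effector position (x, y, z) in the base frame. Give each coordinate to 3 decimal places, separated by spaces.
1.414 -1.414 6.000

after link 1: o_1 = (1.4142, -1.4142, 2.0000)
after link 2: o_2 = (1.4142, -1.4142, 6.0000)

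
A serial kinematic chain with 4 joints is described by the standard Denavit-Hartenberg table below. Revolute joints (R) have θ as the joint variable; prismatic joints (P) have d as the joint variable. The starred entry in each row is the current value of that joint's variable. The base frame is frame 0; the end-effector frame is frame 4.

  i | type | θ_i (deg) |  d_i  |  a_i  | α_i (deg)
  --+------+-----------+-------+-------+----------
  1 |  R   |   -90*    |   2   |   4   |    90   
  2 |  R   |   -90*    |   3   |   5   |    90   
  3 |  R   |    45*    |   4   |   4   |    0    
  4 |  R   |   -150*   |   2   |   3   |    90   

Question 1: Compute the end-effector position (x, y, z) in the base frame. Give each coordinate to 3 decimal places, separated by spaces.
-2.931 2.000 -5.052

after link 1: o_1 = (0.0000, -4.0000, 2.0000)
after link 2: o_2 = (-3.0000, -4.0000, -3.0000)
after link 3: o_3 = (-5.8284, -0.0000, -5.8284)
after link 4: o_4 = (-2.9306, 2.0000, -5.0520)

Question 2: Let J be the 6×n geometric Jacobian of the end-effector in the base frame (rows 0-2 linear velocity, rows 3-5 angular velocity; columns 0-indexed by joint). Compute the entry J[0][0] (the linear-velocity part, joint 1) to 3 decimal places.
-2.000

axis z_0 = ẑ; lever o_n−o_0 = (-2.9306,2.0000,-5.0520)
cross product → J_v[:, 0] = (-2.0000,-2.9306,0.0000)
J_ω[:, 0] = z_0
entry J[0][0] = -2.0000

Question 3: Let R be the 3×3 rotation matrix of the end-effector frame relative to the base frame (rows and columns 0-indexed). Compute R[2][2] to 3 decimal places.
0.966

End-effector z-axis (col 2 of R) = (-0.2588,0.0000,0.9659)
R[2][2] = 0.9659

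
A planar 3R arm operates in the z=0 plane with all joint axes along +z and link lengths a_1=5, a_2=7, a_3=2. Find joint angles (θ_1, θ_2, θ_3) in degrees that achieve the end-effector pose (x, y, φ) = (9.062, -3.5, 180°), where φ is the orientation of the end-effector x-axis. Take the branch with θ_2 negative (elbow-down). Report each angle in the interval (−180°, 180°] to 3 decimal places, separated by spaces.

0.004 -30.006 -149.997

wrist centre = target − a_3·(cos φ, sin φ) = (11.0620, -3.5000)
cos θ_2 = (134.6178−5²−7²)/(2·5·7) = 0.8660; θ_2 = -30.0064° (elbow-down)
β = atan2(-3.5000,11.0620) = -17.5573°; ψ = atan2(-3.5007,11.0618) = -17.5608°
θ_1 = β − ψ = 0.0035°
θ_3 = φ − θ_1 − θ_2 = -149.9971° (wrapped to (-180°,180°])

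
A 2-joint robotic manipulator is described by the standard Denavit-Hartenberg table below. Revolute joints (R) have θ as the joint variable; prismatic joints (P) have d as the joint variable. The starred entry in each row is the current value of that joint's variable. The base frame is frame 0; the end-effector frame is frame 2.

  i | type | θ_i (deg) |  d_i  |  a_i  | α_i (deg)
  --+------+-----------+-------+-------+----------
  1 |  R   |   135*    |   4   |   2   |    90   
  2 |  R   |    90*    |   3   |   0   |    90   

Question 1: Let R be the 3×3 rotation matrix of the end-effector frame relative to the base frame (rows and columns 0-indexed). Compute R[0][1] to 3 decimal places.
0.707

End-effector y-axis (col 1 of R) = (0.7071,0.7071,0.0000)
R[0][1] = 0.7071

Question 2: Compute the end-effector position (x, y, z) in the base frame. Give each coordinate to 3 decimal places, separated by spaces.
after link 1: o_1 = (-1.4142, 1.4142, 4.0000)
after link 2: o_2 = (0.7071, 3.5355, 4.0000)

0.707 3.536 4.000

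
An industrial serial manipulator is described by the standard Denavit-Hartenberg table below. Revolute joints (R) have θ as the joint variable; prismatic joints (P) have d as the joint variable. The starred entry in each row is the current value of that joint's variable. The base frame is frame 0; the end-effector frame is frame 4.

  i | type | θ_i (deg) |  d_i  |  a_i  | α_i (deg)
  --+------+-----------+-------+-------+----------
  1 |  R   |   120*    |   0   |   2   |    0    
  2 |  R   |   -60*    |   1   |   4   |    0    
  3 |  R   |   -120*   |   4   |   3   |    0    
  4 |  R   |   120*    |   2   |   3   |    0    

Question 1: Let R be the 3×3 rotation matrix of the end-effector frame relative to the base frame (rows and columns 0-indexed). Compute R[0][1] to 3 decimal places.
-0.866

End-effector y-axis (col 1 of R) = (-0.8660,0.5000,0.0000)
R[0][1] = -0.8660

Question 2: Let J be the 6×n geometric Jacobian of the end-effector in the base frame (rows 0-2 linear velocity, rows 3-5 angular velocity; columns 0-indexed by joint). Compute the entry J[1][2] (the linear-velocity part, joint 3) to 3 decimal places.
3.000

axis z_2 = (0.0000,0.0000,1.0000); lever o_n−o_2 = (3.0000,0.0000,6.0000)
cross product → J_v[:, 2] = (0.0000,3.0000,0.0000)
J_ω[:, 2] = z_2
entry J[1][2] = 3.0000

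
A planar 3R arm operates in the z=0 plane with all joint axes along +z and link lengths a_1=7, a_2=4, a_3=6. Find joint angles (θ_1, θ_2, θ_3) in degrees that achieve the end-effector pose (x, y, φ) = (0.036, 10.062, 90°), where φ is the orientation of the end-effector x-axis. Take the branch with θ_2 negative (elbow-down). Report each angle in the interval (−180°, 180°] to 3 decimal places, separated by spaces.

118.984 -150.003 121.019

wrist centre = target − a_3·(cos φ, sin φ) = (0.0360, 4.0620)
cos θ_2 = (16.5011−7²−4²)/(2·7·4) = -0.8661; θ_2 = -150.0029° (elbow-down)
β = atan2(4.0620,0.0360) = 89.4922°; ψ = atan2(-1.9998,3.5358) = -29.4922°
θ_1 = β − ψ = 118.9844°
θ_3 = φ − θ_1 − θ_2 = 121.0185° (wrapped to (-180°,180°])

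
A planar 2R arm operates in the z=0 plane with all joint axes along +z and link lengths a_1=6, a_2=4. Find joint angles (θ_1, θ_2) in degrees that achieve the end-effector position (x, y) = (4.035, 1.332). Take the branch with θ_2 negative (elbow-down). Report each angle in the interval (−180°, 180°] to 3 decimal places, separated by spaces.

cos θ_2 = (18.0554−6²−4²)/(2·6·4) = -0.7072; θ_2 = -135.0058° (elbow-down)
β = atan2(1.3320,4.0350) = 18.2687°; ψ = atan2(-2.8281,3.1713) = -41.7265°
θ_1 = β − ψ = 59.9951°

59.995 -135.006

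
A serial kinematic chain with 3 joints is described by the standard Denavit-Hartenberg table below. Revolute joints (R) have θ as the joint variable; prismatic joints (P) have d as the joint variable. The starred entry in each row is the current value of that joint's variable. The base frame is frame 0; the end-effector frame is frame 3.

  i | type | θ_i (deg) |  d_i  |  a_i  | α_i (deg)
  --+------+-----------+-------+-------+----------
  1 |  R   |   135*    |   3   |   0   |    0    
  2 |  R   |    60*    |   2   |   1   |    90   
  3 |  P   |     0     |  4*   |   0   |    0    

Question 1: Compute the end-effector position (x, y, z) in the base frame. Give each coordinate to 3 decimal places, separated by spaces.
after link 1: o_1 = (0.0000, 0.0000, 3.0000)
after link 2: o_2 = (-0.9659, -0.2588, 5.0000)
after link 3: o_3 = (-2.0012, 3.6049, 5.0000)

-2.001 3.605 5.000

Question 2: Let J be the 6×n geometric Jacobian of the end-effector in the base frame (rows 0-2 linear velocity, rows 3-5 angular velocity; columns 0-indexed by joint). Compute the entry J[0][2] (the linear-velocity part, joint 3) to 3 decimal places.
-0.259

prismatic axis z_2 = (-0.2588,0.9659,0.0000)
J_v[:, 2] = z_2; J_ω[:, 2] = (0,0,0)
entry J[0][2] = -0.2588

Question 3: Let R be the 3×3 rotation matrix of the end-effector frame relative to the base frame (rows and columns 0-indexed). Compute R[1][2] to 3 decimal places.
0.966

End-effector z-axis (col 2 of R) = (-0.2588,0.9659,0.0000)
R[1][2] = 0.9659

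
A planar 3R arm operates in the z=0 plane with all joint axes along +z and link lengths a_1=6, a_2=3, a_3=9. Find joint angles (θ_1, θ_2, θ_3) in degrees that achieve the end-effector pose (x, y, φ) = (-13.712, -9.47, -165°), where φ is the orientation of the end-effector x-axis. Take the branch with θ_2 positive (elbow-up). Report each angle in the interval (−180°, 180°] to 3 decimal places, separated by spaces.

wrist centre = target − a_3·(cos φ, sin φ) = (-5.0187, -7.1406)
cos θ_2 = (76.1756−6²−3²)/(2·6·3) = 0.8660; θ_2 = 30.0042° (elbow-up)
β = atan2(-7.1406,-5.0187) = -125.1008°; ψ = atan2(1.5002,8.5980) = 9.8974°
θ_1 = β − ψ = -134.9982°
θ_3 = φ − θ_1 − θ_2 = -60.0059° (wrapped to (-180°,180°])

-134.998 30.004 -60.006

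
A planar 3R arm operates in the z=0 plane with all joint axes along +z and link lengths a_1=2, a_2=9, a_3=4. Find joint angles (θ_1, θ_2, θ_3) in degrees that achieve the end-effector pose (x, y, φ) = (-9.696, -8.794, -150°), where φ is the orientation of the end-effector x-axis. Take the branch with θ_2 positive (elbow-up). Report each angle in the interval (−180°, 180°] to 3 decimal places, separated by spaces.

149.992 90.008 -30.000

wrist centre = target − a_3·(cos φ, sin φ) = (-6.2319, -6.7940)
cos θ_2 = (84.9950−2²−9²)/(2·2·9) = -0.0001; θ_2 = 90.0080° (elbow-up)
β = atan2(-6.7940,-6.2319) = -132.5291°; ψ = atan2(9.0000,1.9987) = 77.4788°
θ_1 = β − ψ = -210.0079°
θ_3 = φ − θ_1 − θ_2 = -30.0001° (wrapped to (-180°,180°])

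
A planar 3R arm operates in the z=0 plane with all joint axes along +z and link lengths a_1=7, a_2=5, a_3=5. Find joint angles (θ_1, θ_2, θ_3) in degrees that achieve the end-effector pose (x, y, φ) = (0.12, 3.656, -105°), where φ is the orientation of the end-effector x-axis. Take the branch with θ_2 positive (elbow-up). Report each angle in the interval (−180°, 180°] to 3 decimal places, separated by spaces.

wrist centre = target − a_3·(cos φ, sin φ) = (1.4141, 8.4856)
cos θ_2 = (74.0056−7²−5²)/(2·7·5) = 0.0001; θ_2 = 89.9954° (elbow-up)
β = atan2(8.4856,1.4141) = 80.5388°; ψ = atan2(5.0000,7.0004) = 35.5361°
θ_1 = β − ψ = 45.0027°
θ_3 = φ − θ_1 − θ_2 = 120.0019° (wrapped to (-180°,180°])

45.003 89.995 120.002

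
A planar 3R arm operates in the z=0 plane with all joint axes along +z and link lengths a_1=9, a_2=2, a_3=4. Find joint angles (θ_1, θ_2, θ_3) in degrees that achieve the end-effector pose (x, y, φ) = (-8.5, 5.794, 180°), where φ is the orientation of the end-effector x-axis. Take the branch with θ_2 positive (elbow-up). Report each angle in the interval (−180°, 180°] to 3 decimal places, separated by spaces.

wrist centre = target − a_3·(cos φ, sin φ) = (-4.5000, 5.7940)
cos θ_2 = (53.8204−9²−2²)/(2·9·2) = -0.8661; θ_2 = 150.0084° (elbow-up)
β = atan2(5.7940,-4.5000) = 127.8353°; ψ = atan2(0.9997,7.2678) = 7.8323°
θ_1 = β − ψ = 120.0029°
θ_3 = φ − θ_1 − θ_2 = -90.0113° (wrapped to (-180°,180°])

120.003 150.008 -90.011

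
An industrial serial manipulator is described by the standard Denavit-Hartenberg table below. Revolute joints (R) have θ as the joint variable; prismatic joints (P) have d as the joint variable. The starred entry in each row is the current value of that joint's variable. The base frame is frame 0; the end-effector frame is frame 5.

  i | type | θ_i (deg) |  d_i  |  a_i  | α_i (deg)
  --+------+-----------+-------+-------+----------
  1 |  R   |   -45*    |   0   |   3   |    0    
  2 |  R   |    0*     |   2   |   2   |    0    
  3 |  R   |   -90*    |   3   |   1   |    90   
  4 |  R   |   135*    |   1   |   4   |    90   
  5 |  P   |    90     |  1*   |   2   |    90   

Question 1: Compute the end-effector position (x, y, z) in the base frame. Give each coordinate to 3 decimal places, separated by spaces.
2.207 -0.621 8.536

after link 1: o_1 = (2.1213, -2.1213, 0.0000)
after link 2: o_2 = (3.5355, -3.5355, 2.0000)
after link 3: o_3 = (2.8284, -4.2426, 5.0000)
after link 4: o_4 = (4.1213, -1.5355, 7.8284)
after link 5: o_5 = (2.2071, -0.6213, 8.5355)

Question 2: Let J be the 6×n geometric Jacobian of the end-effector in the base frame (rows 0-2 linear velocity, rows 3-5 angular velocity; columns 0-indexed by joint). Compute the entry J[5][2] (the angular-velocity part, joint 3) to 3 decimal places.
axis z_2 = (0.0000,0.0000,1.0000); lever o_n−o_2 = (-1.3284,2.9142,6.5355)
cross product → J_v[:, 2] = (-2.9142,-1.3284,0.0000)
J_ω[:, 2] = z_2
entry J[5][2] = 1.0000

1.000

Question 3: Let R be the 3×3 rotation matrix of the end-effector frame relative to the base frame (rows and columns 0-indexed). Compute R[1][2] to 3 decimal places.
0.500

End-effector z-axis (col 2 of R) = (0.5000,0.5000,0.7071)
R[1][2] = 0.5000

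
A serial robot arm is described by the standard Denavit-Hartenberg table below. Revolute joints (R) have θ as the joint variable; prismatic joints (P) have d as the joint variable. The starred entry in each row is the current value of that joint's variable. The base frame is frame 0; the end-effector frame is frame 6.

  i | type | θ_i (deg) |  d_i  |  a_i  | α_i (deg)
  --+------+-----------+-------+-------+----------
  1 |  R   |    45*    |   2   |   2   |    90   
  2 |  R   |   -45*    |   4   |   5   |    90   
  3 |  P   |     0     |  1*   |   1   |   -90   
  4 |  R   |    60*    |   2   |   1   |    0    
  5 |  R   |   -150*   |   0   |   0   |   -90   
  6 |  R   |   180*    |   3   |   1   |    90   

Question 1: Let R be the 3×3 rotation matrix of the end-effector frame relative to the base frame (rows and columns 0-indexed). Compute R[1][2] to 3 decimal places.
End-effector z-axis (col 2 of R) = (-0.7071,0.7071,-0.0000)
R[1][2] = 0.7071

0.707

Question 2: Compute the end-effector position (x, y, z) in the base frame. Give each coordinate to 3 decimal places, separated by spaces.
10.840 2.355 -4.105

after link 1: o_1 = (1.4142, 1.4142, 2.0000)
after link 2: o_2 = (6.7426, 1.0858, -1.5355)
after link 3: o_3 = (6.7426, 1.0858, -2.9497)
after link 4: o_4 = (8.8399, 0.3546, -2.6909)
after link 5: o_5 = (8.8399, 0.3546, -2.6909)
after link 6: o_6 = (10.8399, 2.3546, -4.1051)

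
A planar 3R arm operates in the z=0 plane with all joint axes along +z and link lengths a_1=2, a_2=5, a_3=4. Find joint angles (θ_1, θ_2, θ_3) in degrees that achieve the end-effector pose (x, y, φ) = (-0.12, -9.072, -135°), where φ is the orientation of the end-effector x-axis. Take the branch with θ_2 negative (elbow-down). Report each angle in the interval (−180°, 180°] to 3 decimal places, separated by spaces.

wrist centre = target − a_3·(cos φ, sin φ) = (2.7084, -6.2436)
cos θ_2 = (46.3178−2²−5²)/(2·2·5) = 0.8659; θ_2 = -30.0156° (elbow-down)
β = atan2(-6.2436,2.7084) = -66.5491°; ψ = atan2(-2.5012,6.3294) = -21.5622°
θ_1 = β − ψ = -44.9868°
θ_3 = φ − θ_1 − θ_2 = -59.9975° (wrapped to (-180°,180°])

-44.987 -30.016 -59.998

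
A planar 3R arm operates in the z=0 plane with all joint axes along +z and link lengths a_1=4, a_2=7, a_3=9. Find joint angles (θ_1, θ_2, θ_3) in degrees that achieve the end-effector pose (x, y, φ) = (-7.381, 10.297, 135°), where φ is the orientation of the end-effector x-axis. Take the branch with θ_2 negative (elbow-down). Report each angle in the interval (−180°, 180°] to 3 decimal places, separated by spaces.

-134.997 -149.999 59.996

wrist centre = target − a_3·(cos φ, sin φ) = (-1.0170, 3.9330)
cos θ_2 = (16.5032−4²−7²)/(2·4·7) = -0.8660; θ_2 = -149.9988° (elbow-down)
β = atan2(3.9330,-1.0170) = 104.4984°; ψ = atan2(-3.5001,-2.0621) = -120.5045°
θ_1 = β − ψ = 225.0030°
θ_3 = φ − θ_1 − θ_2 = 59.9958° (wrapped to (-180°,180°])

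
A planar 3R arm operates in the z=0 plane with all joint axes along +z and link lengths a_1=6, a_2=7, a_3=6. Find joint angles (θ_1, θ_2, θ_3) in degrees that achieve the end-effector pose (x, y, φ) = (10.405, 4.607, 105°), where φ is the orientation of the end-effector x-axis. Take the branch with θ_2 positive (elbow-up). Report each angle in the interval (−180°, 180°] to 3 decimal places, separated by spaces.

-29.997 44.993 90.004

wrist centre = target − a_3·(cos φ, sin φ) = (11.9579, -1.1886)
cos θ_2 = (144.4044−6²−7²)/(2·6·7) = 0.7072; θ_2 = 44.9929° (elbow-up)
β = atan2(-1.1886,11.9579) = -5.6763°; ψ = atan2(4.9491,10.9504) = 24.3211°
θ_1 = β − ψ = -29.9973°
θ_3 = φ − θ_1 − θ_2 = 90.0045° (wrapped to (-180°,180°])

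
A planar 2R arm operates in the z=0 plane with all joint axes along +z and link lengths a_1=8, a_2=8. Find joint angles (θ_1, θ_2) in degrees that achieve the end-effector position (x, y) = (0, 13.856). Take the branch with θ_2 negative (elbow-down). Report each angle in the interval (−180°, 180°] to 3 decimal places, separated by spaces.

cos θ_2 = (191.9887−8²−8²)/(2·8·8) = 0.4999; θ_2 = -60.0058° (elbow-down)
β = atan2(13.8560,0.0000) = 90.0000°; ψ = atan2(-6.9286,11.9993) = -30.0029°
θ_1 = β − ψ = 120.0029°

120.003 -60.006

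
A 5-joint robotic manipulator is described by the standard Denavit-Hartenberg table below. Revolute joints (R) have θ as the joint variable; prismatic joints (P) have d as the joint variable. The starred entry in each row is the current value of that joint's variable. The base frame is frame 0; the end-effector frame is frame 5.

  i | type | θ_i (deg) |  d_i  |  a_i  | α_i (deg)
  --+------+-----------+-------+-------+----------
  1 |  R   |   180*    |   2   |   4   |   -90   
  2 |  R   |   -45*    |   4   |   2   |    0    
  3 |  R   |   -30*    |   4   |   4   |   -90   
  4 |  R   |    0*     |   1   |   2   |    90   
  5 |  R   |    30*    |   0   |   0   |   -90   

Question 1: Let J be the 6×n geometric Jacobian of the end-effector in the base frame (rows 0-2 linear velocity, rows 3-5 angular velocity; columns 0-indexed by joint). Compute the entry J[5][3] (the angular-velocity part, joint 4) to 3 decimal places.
axis z_3 = (-0.9659,0.0000,-0.2588); lever o_n−o_3 = (-1.4836,0.0000,1.6730)
cross product → J_v[:, 3] = (0.0000,2.0000,0.0000)
J_ω[:, 3] = z_3
entry J[5][3] = -0.2588

-0.259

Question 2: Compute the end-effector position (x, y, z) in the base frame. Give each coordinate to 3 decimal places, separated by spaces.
after link 1: o_1 = (-4.0000, 0.0000, 2.0000)
after link 2: o_2 = (-5.4142, -4.0000, 3.4142)
after link 3: o_3 = (-6.4495, -8.0000, 7.2779)
after link 4: o_4 = (-7.9331, -8.0000, 8.9509)
after link 5: o_5 = (-7.9331, -8.0000, 8.9509)

-7.933 -8.000 8.951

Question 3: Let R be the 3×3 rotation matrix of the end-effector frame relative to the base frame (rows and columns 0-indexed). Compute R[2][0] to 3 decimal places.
End-effector x-axis (col 0 of R) = (-0.7071,0.0000,0.7071)
R[2][0] = 0.7071

0.707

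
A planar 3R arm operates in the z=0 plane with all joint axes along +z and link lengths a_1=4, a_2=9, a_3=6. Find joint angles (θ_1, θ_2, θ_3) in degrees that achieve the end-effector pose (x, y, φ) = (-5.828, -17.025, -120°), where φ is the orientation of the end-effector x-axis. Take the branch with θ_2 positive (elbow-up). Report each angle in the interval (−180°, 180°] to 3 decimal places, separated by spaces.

-134.991 44.992 -30.000

wrist centre = target − a_3·(cos φ, sin φ) = (-2.8280, -11.8288)
cos θ_2 = (147.9192−4²−9²)/(2·4·9) = 0.7072; θ_2 = 44.9915° (elbow-up)
β = atan2(-11.8288,-2.8280) = -103.4457°; ψ = atan2(6.3630,10.3649) = 31.5458°
θ_1 = β − ψ = -134.9915°
θ_3 = φ − θ_1 − θ_2 = -30.0000° (wrapped to (-180°,180°])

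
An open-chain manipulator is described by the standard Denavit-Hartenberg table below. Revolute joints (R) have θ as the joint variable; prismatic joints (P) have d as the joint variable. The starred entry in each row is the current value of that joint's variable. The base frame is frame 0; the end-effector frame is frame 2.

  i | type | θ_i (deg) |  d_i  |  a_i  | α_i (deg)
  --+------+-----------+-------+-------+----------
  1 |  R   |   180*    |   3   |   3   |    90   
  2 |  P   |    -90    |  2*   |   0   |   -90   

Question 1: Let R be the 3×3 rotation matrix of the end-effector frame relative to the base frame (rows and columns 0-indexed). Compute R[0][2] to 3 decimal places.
End-effector z-axis (col 2 of R) = (-1.0000,0.0000,0.0000)
R[0][2] = -1.0000

-1.000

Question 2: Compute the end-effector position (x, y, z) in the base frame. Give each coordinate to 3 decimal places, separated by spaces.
-3.000 2.000 3.000

after link 1: o_1 = (-3.0000, 0.0000, 3.0000)
after link 2: o_2 = (-3.0000, 2.0000, 3.0000)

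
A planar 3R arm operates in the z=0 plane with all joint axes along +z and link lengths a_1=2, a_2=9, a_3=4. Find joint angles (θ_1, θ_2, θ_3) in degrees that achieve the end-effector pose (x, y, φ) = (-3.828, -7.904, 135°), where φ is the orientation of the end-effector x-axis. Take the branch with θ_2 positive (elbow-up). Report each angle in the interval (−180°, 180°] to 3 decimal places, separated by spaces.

wrist centre = target − a_3·(cos φ, sin φ) = (-0.9996, -10.7324)
cos θ_2 = (116.1841−2²−9²)/(2·2·9) = 0.8662; θ_2 = 29.9770° (elbow-up)
β = atan2(-10.7324,-0.9996) = -95.3209°; ψ = atan2(4.4969,9.7960) = 24.6575°
θ_1 = β − ψ = -119.9784°
θ_3 = φ − θ_1 − θ_2 = -134.9986° (wrapped to (-180°,180°])

-119.978 29.977 -134.999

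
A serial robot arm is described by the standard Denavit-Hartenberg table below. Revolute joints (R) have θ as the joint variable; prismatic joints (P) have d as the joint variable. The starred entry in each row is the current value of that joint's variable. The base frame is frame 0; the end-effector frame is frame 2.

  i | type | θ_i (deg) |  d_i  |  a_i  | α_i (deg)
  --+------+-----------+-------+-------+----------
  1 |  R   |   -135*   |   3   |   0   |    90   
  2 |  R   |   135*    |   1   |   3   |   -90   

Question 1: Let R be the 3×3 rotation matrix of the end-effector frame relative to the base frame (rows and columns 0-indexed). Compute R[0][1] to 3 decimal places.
0.707

End-effector y-axis (col 1 of R) = (0.7071,-0.7071,-0.0000)
R[0][1] = 0.7071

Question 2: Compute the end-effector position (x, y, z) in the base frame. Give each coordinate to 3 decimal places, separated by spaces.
0.793 2.207 5.121

after link 1: o_1 = (0.0000, 0.0000, 3.0000)
after link 2: o_2 = (0.7929, 2.2071, 5.1213)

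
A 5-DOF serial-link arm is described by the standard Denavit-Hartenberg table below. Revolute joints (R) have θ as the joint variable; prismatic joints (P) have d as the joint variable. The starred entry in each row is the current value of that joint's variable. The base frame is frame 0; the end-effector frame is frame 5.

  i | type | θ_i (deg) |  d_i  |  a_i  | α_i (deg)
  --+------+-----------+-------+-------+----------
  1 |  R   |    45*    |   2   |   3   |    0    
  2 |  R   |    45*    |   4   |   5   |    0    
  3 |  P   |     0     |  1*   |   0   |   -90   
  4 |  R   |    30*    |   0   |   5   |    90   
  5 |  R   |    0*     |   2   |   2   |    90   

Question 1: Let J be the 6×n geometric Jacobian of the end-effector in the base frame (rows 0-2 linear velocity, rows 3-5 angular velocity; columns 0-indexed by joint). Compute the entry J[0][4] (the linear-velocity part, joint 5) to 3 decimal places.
-2.000

axis z_4 = (0.0000,0.5000,0.8660); lever o_n−o_4 = (0.0000,2.7321,0.7321)
cross product → J_v[:, 4] = (-2.0000,0.0000,0.0000)
J_ω[:, 4] = z_4
entry J[0][4] = -2.0000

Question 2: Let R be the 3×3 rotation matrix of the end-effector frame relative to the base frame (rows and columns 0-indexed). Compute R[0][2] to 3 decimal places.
1.000

End-effector z-axis (col 2 of R) = (1.0000,-0.0000,0.0000)
R[0][2] = 1.0000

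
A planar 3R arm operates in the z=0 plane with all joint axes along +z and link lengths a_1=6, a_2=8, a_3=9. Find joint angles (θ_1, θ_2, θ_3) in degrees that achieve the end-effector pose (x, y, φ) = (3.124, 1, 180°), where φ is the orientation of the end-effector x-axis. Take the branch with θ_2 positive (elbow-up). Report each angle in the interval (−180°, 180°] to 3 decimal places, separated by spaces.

-30.003 60.006 149.997

wrist centre = target − a_3·(cos φ, sin φ) = (12.1240, 1.0000)
cos θ_2 = (147.9914−6²−8²)/(2·6·8) = 0.4999; θ_2 = 60.0059° (elbow-up)
β = atan2(1.0000,12.1240) = 4.7151°; ψ = atan2(6.9286,9.9993) = 34.7185°
θ_1 = β − ψ = -30.0034°
θ_3 = φ − θ_1 − θ_2 = 149.9975° (wrapped to (-180°,180°])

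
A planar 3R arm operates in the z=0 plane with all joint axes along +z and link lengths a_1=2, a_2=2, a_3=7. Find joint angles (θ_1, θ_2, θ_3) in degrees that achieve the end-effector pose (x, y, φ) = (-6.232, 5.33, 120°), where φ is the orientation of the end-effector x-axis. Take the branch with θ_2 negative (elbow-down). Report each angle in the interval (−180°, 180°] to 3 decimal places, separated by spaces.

wrist centre = target − a_3·(cos φ, sin φ) = (-2.7320, -0.7322)
cos θ_2 = (7.9999−2²−2²)/(2·2·2) = -0.0000; θ_2 = -90.0007° (elbow-down)
β = atan2(-0.7322,-2.7320) = -164.9972°; ψ = atan2(-2.0000,2.0000) = -45.0003°
θ_1 = β − ψ = -119.9969°
θ_3 = φ − θ_1 − θ_2 = -30.0024° (wrapped to (-180°,180°])

-119.997 -90.001 -30.002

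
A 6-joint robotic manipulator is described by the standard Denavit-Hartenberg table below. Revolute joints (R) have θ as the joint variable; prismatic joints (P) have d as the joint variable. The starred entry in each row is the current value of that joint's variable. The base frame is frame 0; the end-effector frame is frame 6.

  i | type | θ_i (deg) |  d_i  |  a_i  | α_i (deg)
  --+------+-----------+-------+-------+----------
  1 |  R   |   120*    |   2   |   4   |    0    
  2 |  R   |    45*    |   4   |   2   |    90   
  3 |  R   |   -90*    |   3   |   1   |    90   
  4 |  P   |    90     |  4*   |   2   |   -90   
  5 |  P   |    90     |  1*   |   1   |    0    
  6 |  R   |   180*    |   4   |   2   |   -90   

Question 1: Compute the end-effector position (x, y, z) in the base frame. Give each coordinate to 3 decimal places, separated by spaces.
after link 1: o_1 = (-2.0000, 3.4641, 2.0000)
after link 2: o_2 = (-3.9319, 3.9817, 6.0000)
after link 3: o_3 = (-3.1554, 6.8795, 5.0000)
after link 4: o_4 = (1.2259, 7.7761, 5.0000)
after link 5: o_5 = (0.2600, 8.0349, 6.0000)
after link 6: o_6 = (2.1919, 7.5173, 10.0000)

2.192 7.517 10.000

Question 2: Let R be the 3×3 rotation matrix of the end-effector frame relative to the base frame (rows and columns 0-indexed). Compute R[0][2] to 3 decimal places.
End-effector z-axis (col 2 of R) = (0.2588,0.9659,0.0000)
R[0][2] = 0.2588

0.259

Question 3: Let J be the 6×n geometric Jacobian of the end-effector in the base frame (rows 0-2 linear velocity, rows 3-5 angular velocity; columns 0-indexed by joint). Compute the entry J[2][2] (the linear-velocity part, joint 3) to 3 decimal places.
axis z_2 = (0.2588,0.9659,0.0000); lever o_n−o_2 = (6.1237,3.5355,4.0000)
cross product → J_v[:, 2] = (3.8637,-1.0353,-5.0000)
J_ω[:, 2] = z_2
entry J[2][2] = -5.0000

-5.000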